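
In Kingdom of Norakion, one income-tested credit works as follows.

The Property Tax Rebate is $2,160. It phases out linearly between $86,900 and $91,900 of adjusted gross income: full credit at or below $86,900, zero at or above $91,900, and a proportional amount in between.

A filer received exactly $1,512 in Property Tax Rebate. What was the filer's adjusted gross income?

$88,400

$1,512 is 1,512/2,160 of the full $2,160, so 648/2,160 of the $5,000 range has been used: income = $86,900 + $5,000 × 648/2,160 = $88,400.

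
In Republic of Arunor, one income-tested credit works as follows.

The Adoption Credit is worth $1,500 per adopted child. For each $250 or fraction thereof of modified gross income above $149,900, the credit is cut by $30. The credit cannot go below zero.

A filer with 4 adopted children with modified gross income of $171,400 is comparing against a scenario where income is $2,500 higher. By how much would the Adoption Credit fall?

$300

At $171,400 — base = 4 × $1,500 = $6,000. income exceeds $149,900 by $21,500, which is 86 full-or-partial $250 increments; reduction = 86 × $30 = $2,580, leaving $3,420.
At $173,900 — base = 4 × $1,500 = $6,000. income exceeds $149,900 by $24,000, which is 96 full-or-partial $250 increments; reduction = 96 × $30 = $2,880, leaving $3,120.
Lost: $3,420 − $3,120 = $300.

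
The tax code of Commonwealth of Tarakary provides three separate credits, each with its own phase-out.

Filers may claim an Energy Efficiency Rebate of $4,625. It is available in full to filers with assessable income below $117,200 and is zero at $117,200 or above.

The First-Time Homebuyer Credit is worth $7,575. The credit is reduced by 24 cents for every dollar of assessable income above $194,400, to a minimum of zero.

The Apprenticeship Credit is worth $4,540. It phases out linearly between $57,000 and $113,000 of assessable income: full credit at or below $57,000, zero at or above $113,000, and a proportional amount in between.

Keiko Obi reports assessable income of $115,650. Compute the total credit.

$12,200

Energy Efficiency Rebate: $115,650 is below the $117,200 cutoff, so the full $4,625 applies.
First-Time Homebuyer Credit: $115,650 is at or below the $194,400 threshold, so the full $7,575 applies.
Apprenticeship Credit: $115,650 is at or above $113,000, so the credit is $0.
Total: $4,625 + $7,575 + $0 = $12,200.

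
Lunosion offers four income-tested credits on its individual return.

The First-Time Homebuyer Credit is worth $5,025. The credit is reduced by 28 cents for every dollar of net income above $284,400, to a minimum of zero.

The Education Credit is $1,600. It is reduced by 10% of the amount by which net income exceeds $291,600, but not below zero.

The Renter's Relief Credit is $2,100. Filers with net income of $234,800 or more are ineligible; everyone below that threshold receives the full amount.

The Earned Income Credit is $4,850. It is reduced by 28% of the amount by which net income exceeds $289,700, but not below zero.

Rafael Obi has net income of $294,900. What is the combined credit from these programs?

First-Time Homebuyer Credit: 28% of the $10,500 excess over $284,400 is $2,940; credit = $5,025 − $2,940 = $2,085.
Education Credit: 10% of the $3,300 excess over $291,600 is $330; credit = $1,600 − $330 = $1,270.
Renter's Relief Credit: $294,900 meets or exceeds the $234,800 cutoff, so the credit is $0.
Earned Income Credit: 28% of the $5,200 excess over $289,700 is $1,456; credit = $4,850 − $1,456 = $3,394.
Total: $2,085 + $1,270 + $0 + $3,394 = $6,749.

$6,749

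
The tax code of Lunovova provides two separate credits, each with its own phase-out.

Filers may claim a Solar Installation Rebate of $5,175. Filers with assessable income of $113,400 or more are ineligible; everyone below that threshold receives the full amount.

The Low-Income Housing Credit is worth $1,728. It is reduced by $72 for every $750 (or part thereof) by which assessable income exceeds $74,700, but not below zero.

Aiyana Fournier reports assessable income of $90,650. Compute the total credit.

$5,319

Solar Installation Rebate: $90,650 is below the $113,400 cutoff, so the full $5,175 applies.
Low-Income Housing Credit: income exceeds $74,700 by $15,950, which is 22 full-or-partial $750 increments; reduction = 22 × $72 = $1,584, leaving $144.
Total: $5,175 + $144 = $5,319.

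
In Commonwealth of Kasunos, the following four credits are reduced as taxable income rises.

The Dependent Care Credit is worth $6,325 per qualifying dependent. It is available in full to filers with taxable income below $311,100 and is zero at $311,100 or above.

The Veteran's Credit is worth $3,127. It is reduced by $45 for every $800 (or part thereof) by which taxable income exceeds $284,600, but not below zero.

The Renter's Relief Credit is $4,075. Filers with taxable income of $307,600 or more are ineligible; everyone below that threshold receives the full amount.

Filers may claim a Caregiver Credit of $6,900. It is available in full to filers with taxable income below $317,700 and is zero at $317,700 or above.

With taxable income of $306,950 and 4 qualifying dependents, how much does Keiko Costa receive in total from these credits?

Dependent Care Credit: base = 4 × $6,325 = $25,300. $306,950 is below the $311,100 cutoff, so the full $25,300 applies.
Veteran's Credit: income exceeds $284,600 by $22,350, which is 28 full-or-partial $800 increments; reduction = 28 × $45 = $1,260, leaving $1,867.
Renter's Relief Credit: $306,950 is below the $307,600 cutoff, so the full $4,075 applies.
Caregiver Credit: $306,950 is below the $317,700 cutoff, so the full $6,900 applies.
Total: $25,300 + $1,867 + $4,075 + $6,900 = $38,142.

$38,142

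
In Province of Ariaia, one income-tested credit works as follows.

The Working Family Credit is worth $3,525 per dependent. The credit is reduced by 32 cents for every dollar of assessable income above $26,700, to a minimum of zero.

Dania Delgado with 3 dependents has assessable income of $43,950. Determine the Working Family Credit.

Working Family Credit: base = 3 × $3,525 = $10,575. 32% of the $17,250 excess over $26,700 is $5,520; credit = $10,575 − $5,520 = $5,055.

$5,055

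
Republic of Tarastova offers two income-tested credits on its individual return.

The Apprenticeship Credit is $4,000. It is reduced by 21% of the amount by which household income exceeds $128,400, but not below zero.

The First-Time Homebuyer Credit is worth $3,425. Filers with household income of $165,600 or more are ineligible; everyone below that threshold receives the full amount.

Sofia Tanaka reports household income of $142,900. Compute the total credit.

Apprenticeship Credit: 21% of the $14,500 excess over $128,400 is $3,045; credit = $4,000 − $3,045 = $955.
First-Time Homebuyer Credit: $142,900 is below the $165,600 cutoff, so the full $3,425 applies.
Total: $955 + $3,425 = $4,380.

$4,380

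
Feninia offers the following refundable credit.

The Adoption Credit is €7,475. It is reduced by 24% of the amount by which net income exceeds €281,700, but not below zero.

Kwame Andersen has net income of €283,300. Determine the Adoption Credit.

€7,091

Adoption Credit: 24% of the €1,600 excess over €281,700 is €384; credit = €7,475 − €384 = €7,091.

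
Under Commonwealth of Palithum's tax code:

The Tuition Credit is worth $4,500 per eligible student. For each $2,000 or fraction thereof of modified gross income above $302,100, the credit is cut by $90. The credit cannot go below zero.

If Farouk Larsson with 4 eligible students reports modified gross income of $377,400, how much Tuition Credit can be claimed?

$14,580

Tuition Credit: base = 4 × $4,500 = $18,000. income exceeds $302,100 by $75,300, which is 38 full-or-partial $2,000 increments; reduction = 38 × $90 = $3,420, leaving $14,580.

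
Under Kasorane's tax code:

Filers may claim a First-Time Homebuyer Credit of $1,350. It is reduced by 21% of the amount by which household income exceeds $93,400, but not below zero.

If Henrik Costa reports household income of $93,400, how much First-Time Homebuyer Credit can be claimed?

First-Time Homebuyer Credit: $93,400 is at or below the $93,400 threshold, so the full $1,350 applies.

$1,350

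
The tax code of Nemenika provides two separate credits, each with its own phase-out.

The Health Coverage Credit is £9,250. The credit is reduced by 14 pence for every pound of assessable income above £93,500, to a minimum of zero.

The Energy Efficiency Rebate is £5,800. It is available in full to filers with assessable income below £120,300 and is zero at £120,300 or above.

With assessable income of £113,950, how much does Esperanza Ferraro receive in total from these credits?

Health Coverage Credit: 14% of the £20,450 excess over £93,500 is £2,863; credit = £9,250 − £2,863 = £6,387.
Energy Efficiency Rebate: £113,950 is below the £120,300 cutoff, so the full £5,800 applies.
Total: £6,387 + £5,800 = £12,187.

£12,187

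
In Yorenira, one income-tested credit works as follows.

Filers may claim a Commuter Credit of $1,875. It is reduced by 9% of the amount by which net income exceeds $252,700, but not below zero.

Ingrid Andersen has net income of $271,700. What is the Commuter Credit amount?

Commuter Credit: 9% of the $19,000 excess over $252,700 is $1,710; credit = $1,875 − $1,710 = $165.

$165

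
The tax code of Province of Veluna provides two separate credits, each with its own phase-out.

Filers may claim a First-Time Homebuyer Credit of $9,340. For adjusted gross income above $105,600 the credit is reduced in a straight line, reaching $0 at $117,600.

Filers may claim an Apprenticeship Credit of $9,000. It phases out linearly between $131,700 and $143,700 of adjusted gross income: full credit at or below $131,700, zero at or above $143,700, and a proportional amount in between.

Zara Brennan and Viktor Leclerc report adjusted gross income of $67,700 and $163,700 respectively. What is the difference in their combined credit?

Zara ($67,700): First-Time Homebuyer Credit: $67,700 is at or below the $105,600 threshold, so the full $9,340 applies. Apprenticeship Credit: $67,700 is at or below the $131,700 threshold, so the full $9,000 applies. total $9,340 + $9,000 = $18,340
Viktor ($163,700): First-Time Homebuyer Credit: $163,700 is at or above $117,600, so the credit is $0. Apprenticeship Credit: $163,700 is at or above $143,700, so the credit is $0. total $0 + $0 = $0
Difference: |$18,340 − $0| = $18,340.

$18,340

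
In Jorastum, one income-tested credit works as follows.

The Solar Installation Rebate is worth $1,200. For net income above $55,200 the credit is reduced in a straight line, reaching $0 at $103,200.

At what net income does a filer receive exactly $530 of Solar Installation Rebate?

$530 is 530/1,200 of the full $1,200, so 670/1,200 of the $48,000 range has been used: income = $55,200 + $48,000 × 670/1,200 = $82,000.

$82,000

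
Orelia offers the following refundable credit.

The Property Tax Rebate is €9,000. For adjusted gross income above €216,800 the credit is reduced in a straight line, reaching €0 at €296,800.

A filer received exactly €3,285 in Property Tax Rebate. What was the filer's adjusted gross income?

€267,600

€3,285 is 3,285/9,000 of the full €9,000, so 5,715/9,000 of the €80,000 range has been used: income = €216,800 + €80,000 × 5,715/9,000 = €267,600.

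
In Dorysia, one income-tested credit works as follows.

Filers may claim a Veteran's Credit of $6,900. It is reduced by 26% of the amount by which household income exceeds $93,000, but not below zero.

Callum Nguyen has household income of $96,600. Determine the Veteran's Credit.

Veteran's Credit: 26% of the $3,600 excess over $93,000 is $936; credit = $6,900 − $936 = $5,964.

$5,964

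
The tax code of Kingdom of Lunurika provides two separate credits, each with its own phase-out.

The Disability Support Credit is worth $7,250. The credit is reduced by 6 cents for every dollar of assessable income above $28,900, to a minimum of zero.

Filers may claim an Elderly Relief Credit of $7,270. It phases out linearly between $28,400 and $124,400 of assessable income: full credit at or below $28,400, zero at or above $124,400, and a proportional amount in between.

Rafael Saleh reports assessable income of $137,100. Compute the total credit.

$758

Disability Support Credit: 6% of the $108,200 excess over $28,900 is $6,492; credit = $7,250 − $6,492 = $758.
Elderly Relief Credit: $137,100 is at or above $124,400, so the credit is $0.
Total: $758 + $0 = $758.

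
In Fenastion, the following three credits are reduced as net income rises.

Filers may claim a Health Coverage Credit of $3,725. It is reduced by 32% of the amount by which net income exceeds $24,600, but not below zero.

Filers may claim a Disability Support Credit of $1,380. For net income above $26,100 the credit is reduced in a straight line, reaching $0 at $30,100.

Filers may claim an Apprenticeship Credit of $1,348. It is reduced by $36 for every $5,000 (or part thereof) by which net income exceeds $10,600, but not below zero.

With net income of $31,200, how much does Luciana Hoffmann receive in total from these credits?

Health Coverage Credit: 32% of the $6,600 excess over $24,600 is $2,112; credit = $3,725 − $2,112 = $1,613.
Disability Support Credit: $31,200 is at or above $30,100, so the credit is $0.
Apprenticeship Credit: income exceeds $10,600 by $20,600, which is 5 full-or-partial $5,000 increments; reduction = 5 × $36 = $180, leaving $1,168.
Total: $1,613 + $0 + $1,168 = $2,781.

$2,781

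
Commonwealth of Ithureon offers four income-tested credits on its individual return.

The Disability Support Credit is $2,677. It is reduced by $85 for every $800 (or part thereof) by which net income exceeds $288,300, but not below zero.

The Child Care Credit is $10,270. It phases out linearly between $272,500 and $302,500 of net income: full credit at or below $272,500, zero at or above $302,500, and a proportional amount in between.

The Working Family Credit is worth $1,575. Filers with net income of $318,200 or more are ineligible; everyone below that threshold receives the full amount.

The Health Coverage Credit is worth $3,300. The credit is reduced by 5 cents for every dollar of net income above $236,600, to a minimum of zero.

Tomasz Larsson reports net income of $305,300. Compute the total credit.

Disability Support Credit: income exceeds $288,300 by $17,000, which is 22 full-or-partial $800 increments; reduction = 22 × $85 = $1,870, leaving $807.
Child Care Credit: $305,300 is at or above $302,500, so the credit is $0.
Working Family Credit: $305,300 is below the $318,200 cutoff, so the full $1,575 applies.
Health Coverage Credit: 5% of the $68,700 excess over $236,600 is $3,435 ≥ base, so the credit is $0.
Total: $807 + $0 + $1,575 + $0 = $2,382.

$2,382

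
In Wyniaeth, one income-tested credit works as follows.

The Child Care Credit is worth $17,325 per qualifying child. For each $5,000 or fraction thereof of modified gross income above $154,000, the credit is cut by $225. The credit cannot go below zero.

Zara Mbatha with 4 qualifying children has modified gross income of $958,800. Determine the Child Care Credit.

Child Care Credit: base = 4 × $17,325 = $69,300. income exceeds $154,000 by $804,800, which is 161 full-or-partial $5,000 increments; reduction = 161 × $225 = $36,225, leaving $33,075.

$33,075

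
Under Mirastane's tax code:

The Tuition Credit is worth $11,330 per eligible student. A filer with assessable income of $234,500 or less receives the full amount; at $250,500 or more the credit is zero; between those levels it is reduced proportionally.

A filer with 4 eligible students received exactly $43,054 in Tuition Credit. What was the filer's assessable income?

Full credit = 4 × $11,330 = $45,320.
$43,054 is 43,054/45,320 of the full $45,320, so 2,266/45,320 of the $16,000 range has been used: income = $234,500 + $16,000 × 2,266/45,320 = $235,300.

$235,300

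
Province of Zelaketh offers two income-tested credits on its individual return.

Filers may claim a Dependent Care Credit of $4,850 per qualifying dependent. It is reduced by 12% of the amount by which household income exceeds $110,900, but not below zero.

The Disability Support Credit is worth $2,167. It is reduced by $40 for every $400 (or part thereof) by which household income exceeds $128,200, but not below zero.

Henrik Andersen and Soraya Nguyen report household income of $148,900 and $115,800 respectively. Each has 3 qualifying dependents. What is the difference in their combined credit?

$6,052

Henrik ($148,900): Dependent Care Credit: base = 3 × $4,850 = $14,550. 12% of the $38,000 excess over $110,900 is $4,560; credit = $14,550 − $4,560 = $9,990. Disability Support Credit: income exceeds $128,200 by $20,700, which is 52 full-or-partial $400 increments; reduction = 52 × $40 = $2,080, leaving $87. total $9,990 + $87 = $10,077
Soraya ($115,800): Dependent Care Credit: base = 3 × $4,850 = $14,550. 12% of the $4,900 excess over $110,900 is $588; credit = $14,550 − $588 = $13,962. Disability Support Credit: $115,800 is at or below the $128,200 threshold, so the full $2,167 applies. total $13,962 + $2,167 = $16,129
Difference: |$10,077 − $16,129| = $6,052.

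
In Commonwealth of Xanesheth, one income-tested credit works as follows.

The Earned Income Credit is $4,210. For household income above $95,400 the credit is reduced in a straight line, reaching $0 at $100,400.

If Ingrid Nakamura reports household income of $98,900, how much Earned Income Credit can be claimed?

Earned Income Credit: $98,900 is $3,500 into a $5,000 phase-out range, leaving 1,500/5,000 of the credit: $4,210 × 1,500/5,000 = $1,263.

$1,263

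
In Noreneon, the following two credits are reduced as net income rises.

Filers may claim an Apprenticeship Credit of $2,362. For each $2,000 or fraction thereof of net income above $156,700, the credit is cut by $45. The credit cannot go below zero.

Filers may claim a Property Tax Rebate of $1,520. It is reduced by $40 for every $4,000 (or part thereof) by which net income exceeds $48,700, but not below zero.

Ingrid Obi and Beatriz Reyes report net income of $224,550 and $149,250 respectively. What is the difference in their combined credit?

$2,010

Ingrid ($224,550): Apprenticeship Credit: income exceeds $156,700 by $67,850, which is 34 full-or-partial $2,000 increments; reduction = 34 × $45 = $1,530, leaving $832. Property Tax Rebate: income exceeds $48,700 by $175,850 → 44 increments × $40 = $1,760 ≥ base, so the credit is $0. total $832 + $0 = $832
Beatriz ($149,250): Apprenticeship Credit: $149,250 is at or below the $156,700 threshold, so the full $2,362 applies. Property Tax Rebate: income exceeds $48,700 by $100,550, which is 26 full-or-partial $4,000 increments; reduction = 26 × $40 = $1,040, leaving $480. total $2,362 + $480 = $2,842
Difference: |$832 − $2,842| = $2,010.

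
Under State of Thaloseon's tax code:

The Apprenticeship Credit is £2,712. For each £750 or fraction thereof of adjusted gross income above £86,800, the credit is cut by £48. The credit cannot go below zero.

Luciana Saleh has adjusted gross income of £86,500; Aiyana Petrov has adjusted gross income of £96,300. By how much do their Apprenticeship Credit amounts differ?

£624

Luciana (£86,500): Apprenticeship Credit: £86,500 is at or below the £86,800 threshold, so the full £2,712 applies.
Aiyana (£96,300): Apprenticeship Credit: income exceeds £86,800 by £9,500, which is 13 full-or-partial £750 increments; reduction = 13 × £48 = £624, leaving £2,088.
Difference: |£2,712 − £2,088| = £624.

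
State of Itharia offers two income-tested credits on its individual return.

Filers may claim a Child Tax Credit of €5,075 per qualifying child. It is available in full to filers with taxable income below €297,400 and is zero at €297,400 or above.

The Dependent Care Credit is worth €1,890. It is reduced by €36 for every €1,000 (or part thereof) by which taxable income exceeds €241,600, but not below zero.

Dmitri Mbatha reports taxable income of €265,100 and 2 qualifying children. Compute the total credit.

€11,176

Child Tax Credit: base = 2 × €5,075 = €10,150. €265,100 is below the €297,400 cutoff, so the full €10,150 applies.
Dependent Care Credit: income exceeds €241,600 by €23,500, which is 24 full-or-partial €1,000 increments; reduction = 24 × €36 = €864, leaving €1,026.
Total: €10,150 + €1,026 = €11,176.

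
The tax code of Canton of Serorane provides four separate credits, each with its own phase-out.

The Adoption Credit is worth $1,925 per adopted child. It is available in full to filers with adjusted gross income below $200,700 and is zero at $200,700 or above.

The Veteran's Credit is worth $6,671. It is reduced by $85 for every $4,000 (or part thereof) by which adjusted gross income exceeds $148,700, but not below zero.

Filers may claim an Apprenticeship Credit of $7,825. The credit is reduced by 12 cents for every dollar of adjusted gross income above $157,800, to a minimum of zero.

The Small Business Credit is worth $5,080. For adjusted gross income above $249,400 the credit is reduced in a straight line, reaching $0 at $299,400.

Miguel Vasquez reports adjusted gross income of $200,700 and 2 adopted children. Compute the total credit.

$13,323

Adoption Credit: base = 2 × $1,925 = $3,850. $200,700 meets or exceeds the $200,700 cutoff, so the credit is $0.
Veteran's Credit: income exceeds $148,700 by $52,000, which is 13 full-or-partial $4,000 increments; reduction = 13 × $85 = $1,105, leaving $5,566.
Apprenticeship Credit: 12% of the $42,900 excess over $157,800 is $5,148; credit = $7,825 − $5,148 = $2,677.
Small Business Credit: $200,700 is at or below the $249,400 threshold, so the full $5,080 applies.
Total: $0 + $5,566 + $2,677 + $5,080 = $13,323.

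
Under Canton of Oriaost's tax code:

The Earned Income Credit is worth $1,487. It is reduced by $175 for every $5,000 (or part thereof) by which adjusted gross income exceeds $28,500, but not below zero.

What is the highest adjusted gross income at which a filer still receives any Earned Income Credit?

$68,500

After 8 increments the reduction is 8 × $175 = $1,400, leaving $87; one more increment wipes it out. Increment 8 ends at excess 8 × $5,000 = $40,000, so the highest qualifying income is $28,500 + $40,000 = $68,500.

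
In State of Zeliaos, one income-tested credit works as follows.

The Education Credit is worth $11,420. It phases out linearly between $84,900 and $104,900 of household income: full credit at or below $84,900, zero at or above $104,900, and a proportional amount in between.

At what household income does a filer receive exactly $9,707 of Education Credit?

$9,707 is 9,707/11,420 of the full $11,420, so 1,713/11,420 of the $20,000 range has been used: income = $84,900 + $20,000 × 1,713/11,420 = $87,900.

$87,900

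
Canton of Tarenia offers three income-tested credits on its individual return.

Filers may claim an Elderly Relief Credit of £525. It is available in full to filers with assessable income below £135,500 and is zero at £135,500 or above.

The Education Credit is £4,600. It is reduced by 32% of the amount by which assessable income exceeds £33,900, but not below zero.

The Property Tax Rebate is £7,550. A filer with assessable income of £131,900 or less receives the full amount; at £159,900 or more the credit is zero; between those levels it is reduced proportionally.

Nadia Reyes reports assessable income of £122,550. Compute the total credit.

£8,075

Elderly Relief Credit: £122,550 is below the £135,500 cutoff, so the full £525 applies.
Education Credit: 32% of the £88,650 excess over £33,900 is £28,368 ≥ base, so the credit is £0.
Property Tax Rebate: £122,550 is at or below the £131,900 threshold, so the full £7,550 applies.
Total: £525 + £0 + £7,550 = £8,075.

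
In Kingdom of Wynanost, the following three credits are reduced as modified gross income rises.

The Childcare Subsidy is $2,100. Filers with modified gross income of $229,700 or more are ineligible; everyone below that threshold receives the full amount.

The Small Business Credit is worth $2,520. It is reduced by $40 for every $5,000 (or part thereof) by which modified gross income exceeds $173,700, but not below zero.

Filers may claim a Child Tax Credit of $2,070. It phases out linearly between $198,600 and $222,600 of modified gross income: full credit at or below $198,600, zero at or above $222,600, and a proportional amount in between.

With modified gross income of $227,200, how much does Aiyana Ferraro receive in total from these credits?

Childcare Subsidy: $227,200 is below the $229,700 cutoff, so the full $2,100 applies.
Small Business Credit: income exceeds $173,700 by $53,500, which is 11 full-or-partial $5,000 increments; reduction = 11 × $40 = $440, leaving $2,080.
Child Tax Credit: $227,200 is at or above $222,600, so the credit is $0.
Total: $2,100 + $2,080 + $0 = $4,180.

$4,180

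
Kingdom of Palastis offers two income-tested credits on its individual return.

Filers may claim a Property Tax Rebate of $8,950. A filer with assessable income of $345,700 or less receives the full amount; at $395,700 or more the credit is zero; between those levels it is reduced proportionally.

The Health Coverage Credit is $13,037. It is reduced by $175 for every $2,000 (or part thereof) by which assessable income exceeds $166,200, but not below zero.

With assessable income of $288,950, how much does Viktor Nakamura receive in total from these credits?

$11,137

Property Tax Rebate: $288,950 is at or below the $345,700 threshold, so the full $8,950 applies.
Health Coverage Credit: income exceeds $166,200 by $122,750, which is 62 full-or-partial $2,000 increments; reduction = 62 × $175 = $10,850, leaving $2,187.
Total: $8,950 + $2,187 = $11,137.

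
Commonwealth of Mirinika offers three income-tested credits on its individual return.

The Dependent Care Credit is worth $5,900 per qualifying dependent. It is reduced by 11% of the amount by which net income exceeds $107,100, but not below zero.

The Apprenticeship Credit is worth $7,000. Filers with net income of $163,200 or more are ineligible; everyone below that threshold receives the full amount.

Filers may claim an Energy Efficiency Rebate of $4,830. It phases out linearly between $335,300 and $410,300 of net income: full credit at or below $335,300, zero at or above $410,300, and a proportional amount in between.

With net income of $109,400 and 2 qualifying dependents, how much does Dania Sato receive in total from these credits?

Dependent Care Credit: base = 2 × $5,900 = $11,800. 11% of the $2,300 excess over $107,100 is $253; credit = $11,800 − $253 = $11,547.
Apprenticeship Credit: $109,400 is below the $163,200 cutoff, so the full $7,000 applies.
Energy Efficiency Rebate: $109,400 is at or below the $335,300 threshold, so the full $4,830 applies.
Total: $11,547 + $7,000 + $4,830 = $23,377.

$23,377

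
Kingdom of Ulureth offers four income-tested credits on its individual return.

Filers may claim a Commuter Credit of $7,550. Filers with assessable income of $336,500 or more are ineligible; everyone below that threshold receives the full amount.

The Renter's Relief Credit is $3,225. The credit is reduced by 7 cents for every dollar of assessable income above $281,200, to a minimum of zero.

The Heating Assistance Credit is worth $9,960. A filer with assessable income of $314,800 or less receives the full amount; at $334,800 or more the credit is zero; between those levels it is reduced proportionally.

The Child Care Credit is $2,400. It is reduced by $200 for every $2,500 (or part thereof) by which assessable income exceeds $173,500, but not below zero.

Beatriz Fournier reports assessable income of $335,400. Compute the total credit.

Commuter Credit: $335,400 is below the $336,500 cutoff, so the full $7,550 applies.
Renter's Relief Credit: 7% of the $54,200 excess over $281,200 is $3,794 ≥ base, so the credit is $0.
Heating Assistance Credit: $335,400 is at or above $334,800, so the credit is $0.
Child Care Credit: income exceeds $173,500 by $161,900 → 65 increments × $200 = $13,000 ≥ base, so the credit is $0.
Total: $7,550 + $0 + $0 + $0 = $7,550.

$7,550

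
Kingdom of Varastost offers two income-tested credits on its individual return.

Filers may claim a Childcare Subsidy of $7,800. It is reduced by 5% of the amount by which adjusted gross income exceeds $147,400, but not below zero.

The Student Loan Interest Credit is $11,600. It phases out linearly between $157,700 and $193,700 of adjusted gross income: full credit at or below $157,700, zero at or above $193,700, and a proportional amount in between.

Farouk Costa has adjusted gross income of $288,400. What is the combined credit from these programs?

Childcare Subsidy: 5% of the $141,000 excess over $147,400 is $7,050; credit = $7,800 − $7,050 = $750.
Student Loan Interest Credit: $288,400 is at or above $193,700, so the credit is $0.
Total: $750 + $0 = $750.

$750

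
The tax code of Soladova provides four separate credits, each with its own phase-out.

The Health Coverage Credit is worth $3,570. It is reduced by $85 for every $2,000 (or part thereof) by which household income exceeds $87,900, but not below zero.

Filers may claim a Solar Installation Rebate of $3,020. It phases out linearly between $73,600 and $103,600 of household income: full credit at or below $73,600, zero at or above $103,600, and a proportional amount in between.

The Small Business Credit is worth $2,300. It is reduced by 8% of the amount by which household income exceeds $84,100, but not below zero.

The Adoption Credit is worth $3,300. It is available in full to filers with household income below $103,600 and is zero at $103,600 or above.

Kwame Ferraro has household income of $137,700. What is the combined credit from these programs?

$1,445

Health Coverage Credit: income exceeds $87,900 by $49,800, which is 25 full-or-partial $2,000 increments; reduction = 25 × $85 = $2,125, leaving $1,445.
Solar Installation Rebate: $137,700 is at or above $103,600, so the credit is $0.
Small Business Credit: 8% of the $53,600 excess over $84,100 is $4,288 ≥ base, so the credit is $0.
Adoption Credit: $137,700 meets or exceeds the $103,600 cutoff, so the credit is $0.
Total: $1,445 + $0 + $0 + $0 = $1,445.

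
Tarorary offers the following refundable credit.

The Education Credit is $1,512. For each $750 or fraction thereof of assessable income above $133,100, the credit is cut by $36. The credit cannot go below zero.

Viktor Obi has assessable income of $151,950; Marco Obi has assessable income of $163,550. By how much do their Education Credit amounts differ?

Viktor ($151,950): Education Credit: income exceeds $133,100 by $18,850, which is 26 full-or-partial $750 increments; reduction = 26 × $36 = $936, leaving $576.
Marco ($163,550): Education Credit: income exceeds $133,100 by $30,450, which is 41 full-or-partial $750 increments; reduction = 41 × $36 = $1,476, leaving $36.
Difference: |$576 − $36| = $540.

$540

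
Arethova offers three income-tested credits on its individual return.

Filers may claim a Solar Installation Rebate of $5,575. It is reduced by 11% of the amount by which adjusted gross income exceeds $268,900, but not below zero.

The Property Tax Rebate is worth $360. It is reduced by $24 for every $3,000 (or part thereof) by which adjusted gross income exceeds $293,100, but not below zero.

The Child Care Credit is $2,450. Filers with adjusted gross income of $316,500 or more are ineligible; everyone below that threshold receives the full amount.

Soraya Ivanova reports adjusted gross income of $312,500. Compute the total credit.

$3,421

Solar Installation Rebate: 11% of the $43,600 excess over $268,900 is $4,796; credit = $5,575 − $4,796 = $779.
Property Tax Rebate: income exceeds $293,100 by $19,400, which is 7 full-or-partial $3,000 increments; reduction = 7 × $24 = $168, leaving $192.
Child Care Credit: $312,500 is below the $316,500 cutoff, so the full $2,450 applies.
Total: $779 + $192 + $2,450 = $3,421.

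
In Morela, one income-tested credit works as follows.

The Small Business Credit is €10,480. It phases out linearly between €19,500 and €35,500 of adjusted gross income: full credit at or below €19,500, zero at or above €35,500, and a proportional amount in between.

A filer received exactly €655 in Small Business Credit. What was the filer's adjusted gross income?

€34,500

€655 is 655/10,480 of the full €10,480, so 9,825/10,480 of the €16,000 range has been used: income = €19,500 + €16,000 × 9,825/10,480 = €34,500.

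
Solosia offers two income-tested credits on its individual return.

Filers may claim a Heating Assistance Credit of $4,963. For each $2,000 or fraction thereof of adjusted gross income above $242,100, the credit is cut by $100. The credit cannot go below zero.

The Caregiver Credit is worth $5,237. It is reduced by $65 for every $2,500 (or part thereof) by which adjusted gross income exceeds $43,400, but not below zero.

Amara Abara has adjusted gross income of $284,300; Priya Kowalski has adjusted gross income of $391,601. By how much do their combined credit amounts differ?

Amara ($284,300): Heating Assistance Credit: income exceeds $242,100 by $42,200, which is 22 full-or-partial $2,000 increments; reduction = 22 × $100 = $2,200, leaving $2,763. Caregiver Credit: income exceeds $43,400 by $240,900 → 97 increments × $65 = $6,305 ≥ base, so the credit is $0. total $2,763 + $0 = $2,763
Priya ($391,601): Heating Assistance Credit: income exceeds $242,100 by $149,501 → 75 increments × $100 = $7,500 ≥ base, so the credit is $0. Caregiver Credit: income exceeds $43,400 by $348,201 → 140 increments × $65 = $9,100 ≥ base, so the credit is $0. total $0 + $0 = $0
Difference: |$2,763 − $0| = $2,763.

$2,763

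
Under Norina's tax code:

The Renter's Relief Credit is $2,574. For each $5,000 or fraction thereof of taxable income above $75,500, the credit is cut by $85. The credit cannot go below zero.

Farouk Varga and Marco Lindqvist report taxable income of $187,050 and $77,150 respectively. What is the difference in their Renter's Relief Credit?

Farouk ($187,050): Renter's Relief Credit: income exceeds $75,500 by $111,550, which is 23 full-or-partial $5,000 increments; reduction = 23 × $85 = $1,955, leaving $619.
Marco ($77,150): Renter's Relief Credit: income exceeds $75,500 by $1,650, which is 1 full-or-partial $5,000 increment; reduction = 1 × $85 = $85, leaving $2,489.
Difference: |$619 − $2,489| = $1,870.

$1,870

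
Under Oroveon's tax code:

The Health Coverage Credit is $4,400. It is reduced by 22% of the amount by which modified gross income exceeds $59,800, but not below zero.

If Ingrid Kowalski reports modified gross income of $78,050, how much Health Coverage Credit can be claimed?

Health Coverage Credit: 22% of the $18,250 excess over $59,800 is $4,015; credit = $4,400 − $4,015 = $385.

$385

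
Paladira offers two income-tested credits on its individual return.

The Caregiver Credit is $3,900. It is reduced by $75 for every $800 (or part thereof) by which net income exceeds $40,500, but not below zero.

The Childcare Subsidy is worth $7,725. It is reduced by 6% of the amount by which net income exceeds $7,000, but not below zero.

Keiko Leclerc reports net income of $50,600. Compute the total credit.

$8,034

Caregiver Credit: income exceeds $40,500 by $10,100, which is 13 full-or-partial $800 increments; reduction = 13 × $75 = $975, leaving $2,925.
Childcare Subsidy: 6% of the $43,600 excess over $7,000 is $2,616; credit = $7,725 − $2,616 = $5,109.
Total: $2,925 + $5,109 = $8,034.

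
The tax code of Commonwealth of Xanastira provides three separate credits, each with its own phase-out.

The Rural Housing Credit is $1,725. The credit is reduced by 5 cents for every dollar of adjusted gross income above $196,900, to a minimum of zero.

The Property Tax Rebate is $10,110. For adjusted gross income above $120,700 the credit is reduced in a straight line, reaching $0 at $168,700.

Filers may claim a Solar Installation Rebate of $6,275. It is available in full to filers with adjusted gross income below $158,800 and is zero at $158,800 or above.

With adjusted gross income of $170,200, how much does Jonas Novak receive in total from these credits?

Rural Housing Credit: $170,200 is at or below the $196,900 threshold, so the full $1,725 applies.
Property Tax Rebate: $170,200 is at or above $168,700, so the credit is $0.
Solar Installation Rebate: $170,200 meets or exceeds the $158,800 cutoff, so the credit is $0.
Total: $1,725 + $0 + $0 = $1,725.

$1,725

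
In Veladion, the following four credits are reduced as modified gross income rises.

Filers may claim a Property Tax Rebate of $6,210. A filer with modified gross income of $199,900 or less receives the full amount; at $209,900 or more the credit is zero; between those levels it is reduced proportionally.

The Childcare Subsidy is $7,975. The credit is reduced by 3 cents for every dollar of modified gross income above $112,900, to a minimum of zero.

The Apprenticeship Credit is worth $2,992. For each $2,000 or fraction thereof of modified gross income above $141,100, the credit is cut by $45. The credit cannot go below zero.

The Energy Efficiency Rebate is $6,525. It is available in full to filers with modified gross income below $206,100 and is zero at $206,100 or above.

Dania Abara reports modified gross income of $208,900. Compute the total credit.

Property Tax Rebate: $208,900 is $9,000 into a $10,000 phase-out range, leaving 1,000/10,000 of the credit: $6,210 × 1,000/10,000 = $621.
Childcare Subsidy: 3% of the $96,000 excess over $112,900 is $2,880; credit = $7,975 − $2,880 = $5,095.
Apprenticeship Credit: income exceeds $141,100 by $67,800, which is 34 full-or-partial $2,000 increments; reduction = 34 × $45 = $1,530, leaving $1,462.
Energy Efficiency Rebate: $208,900 meets or exceeds the $206,100 cutoff, so the credit is $0.
Total: $621 + $5,095 + $1,462 + $0 = $7,178.

$7,178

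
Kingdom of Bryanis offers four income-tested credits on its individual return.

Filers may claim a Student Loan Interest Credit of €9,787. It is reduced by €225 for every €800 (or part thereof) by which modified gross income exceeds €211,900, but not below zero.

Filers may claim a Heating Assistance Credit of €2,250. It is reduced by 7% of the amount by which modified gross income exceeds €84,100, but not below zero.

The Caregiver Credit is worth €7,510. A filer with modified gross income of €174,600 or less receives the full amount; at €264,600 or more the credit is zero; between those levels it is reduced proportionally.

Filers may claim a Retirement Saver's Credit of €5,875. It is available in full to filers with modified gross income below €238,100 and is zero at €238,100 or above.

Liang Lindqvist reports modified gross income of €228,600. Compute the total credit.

Student Loan Interest Credit: income exceeds €211,900 by €16,700, which is 21 full-or-partial €800 increments; reduction = 21 × €225 = €4,725, leaving €5,062.
Heating Assistance Credit: 7% of the €144,500 excess over €84,100 is €10,115 ≥ base, so the credit is €0.
Caregiver Credit: €228,600 is €54,000 into a €90,000 phase-out range, leaving 36,000/90,000 of the credit: €7,510 × 36,000/90,000 = €3,004.
Retirement Saver's Credit: €228,600 is below the €238,100 cutoff, so the full €5,875 applies.
Total: €5,062 + €0 + €3,004 + €5,875 = €13,941.

€13,941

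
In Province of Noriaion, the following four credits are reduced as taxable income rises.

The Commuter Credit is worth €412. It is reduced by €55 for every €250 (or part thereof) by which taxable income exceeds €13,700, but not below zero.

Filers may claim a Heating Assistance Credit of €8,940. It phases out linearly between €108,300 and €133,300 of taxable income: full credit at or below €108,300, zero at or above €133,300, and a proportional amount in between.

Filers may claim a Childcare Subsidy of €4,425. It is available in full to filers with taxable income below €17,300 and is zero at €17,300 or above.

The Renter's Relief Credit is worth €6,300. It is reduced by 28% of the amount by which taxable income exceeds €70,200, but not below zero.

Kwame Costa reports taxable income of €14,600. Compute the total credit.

€19,857

Commuter Credit: income exceeds €13,700 by €900, which is 4 full-or-partial €250 increments; reduction = 4 × €55 = €220, leaving €192.
Heating Assistance Credit: €14,600 is at or below the €108,300 threshold, so the full €8,940 applies.
Childcare Subsidy: €14,600 is below the €17,300 cutoff, so the full €4,425 applies.
Renter's Relief Credit: €14,600 is at or below the €70,200 threshold, so the full €6,300 applies.
Total: €192 + €8,940 + €4,425 + €6,300 = €19,857.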